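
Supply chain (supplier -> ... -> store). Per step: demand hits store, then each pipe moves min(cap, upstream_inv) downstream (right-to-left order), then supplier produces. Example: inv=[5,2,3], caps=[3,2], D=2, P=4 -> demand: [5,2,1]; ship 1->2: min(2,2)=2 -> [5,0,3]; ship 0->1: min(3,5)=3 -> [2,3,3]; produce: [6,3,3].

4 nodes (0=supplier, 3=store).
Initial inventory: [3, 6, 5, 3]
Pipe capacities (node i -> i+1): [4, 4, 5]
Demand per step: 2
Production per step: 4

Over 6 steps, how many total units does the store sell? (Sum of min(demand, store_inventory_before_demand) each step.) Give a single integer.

Answer: 12

Derivation:
Step 1: sold=2 (running total=2) -> [4 5 4 6]
Step 2: sold=2 (running total=4) -> [4 5 4 8]
Step 3: sold=2 (running total=6) -> [4 5 4 10]
Step 4: sold=2 (running total=8) -> [4 5 4 12]
Step 5: sold=2 (running total=10) -> [4 5 4 14]
Step 6: sold=2 (running total=12) -> [4 5 4 16]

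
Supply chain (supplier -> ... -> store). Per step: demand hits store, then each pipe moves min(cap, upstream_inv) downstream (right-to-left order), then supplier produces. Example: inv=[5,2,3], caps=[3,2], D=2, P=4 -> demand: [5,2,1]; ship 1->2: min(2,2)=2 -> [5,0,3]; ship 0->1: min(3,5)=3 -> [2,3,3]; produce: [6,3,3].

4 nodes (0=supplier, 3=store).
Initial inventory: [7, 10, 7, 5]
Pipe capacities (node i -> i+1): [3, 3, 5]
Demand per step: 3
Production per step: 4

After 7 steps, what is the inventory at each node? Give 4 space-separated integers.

Step 1: demand=3,sold=3 ship[2->3]=5 ship[1->2]=3 ship[0->1]=3 prod=4 -> inv=[8 10 5 7]
Step 2: demand=3,sold=3 ship[2->3]=5 ship[1->2]=3 ship[0->1]=3 prod=4 -> inv=[9 10 3 9]
Step 3: demand=3,sold=3 ship[2->3]=3 ship[1->2]=3 ship[0->1]=3 prod=4 -> inv=[10 10 3 9]
Step 4: demand=3,sold=3 ship[2->3]=3 ship[1->2]=3 ship[0->1]=3 prod=4 -> inv=[11 10 3 9]
Step 5: demand=3,sold=3 ship[2->3]=3 ship[1->2]=3 ship[0->1]=3 prod=4 -> inv=[12 10 3 9]
Step 6: demand=3,sold=3 ship[2->3]=3 ship[1->2]=3 ship[0->1]=3 prod=4 -> inv=[13 10 3 9]
Step 7: demand=3,sold=3 ship[2->3]=3 ship[1->2]=3 ship[0->1]=3 prod=4 -> inv=[14 10 3 9]

14 10 3 9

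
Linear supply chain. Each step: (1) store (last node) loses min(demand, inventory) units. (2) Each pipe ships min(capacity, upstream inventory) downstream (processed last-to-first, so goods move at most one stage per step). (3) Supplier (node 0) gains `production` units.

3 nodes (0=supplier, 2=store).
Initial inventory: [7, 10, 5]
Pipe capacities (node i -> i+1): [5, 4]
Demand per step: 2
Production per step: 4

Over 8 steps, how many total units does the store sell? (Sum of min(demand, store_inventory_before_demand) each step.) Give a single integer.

Step 1: sold=2 (running total=2) -> [6 11 7]
Step 2: sold=2 (running total=4) -> [5 12 9]
Step 3: sold=2 (running total=6) -> [4 13 11]
Step 4: sold=2 (running total=8) -> [4 13 13]
Step 5: sold=2 (running total=10) -> [4 13 15]
Step 6: sold=2 (running total=12) -> [4 13 17]
Step 7: sold=2 (running total=14) -> [4 13 19]
Step 8: sold=2 (running total=16) -> [4 13 21]

Answer: 16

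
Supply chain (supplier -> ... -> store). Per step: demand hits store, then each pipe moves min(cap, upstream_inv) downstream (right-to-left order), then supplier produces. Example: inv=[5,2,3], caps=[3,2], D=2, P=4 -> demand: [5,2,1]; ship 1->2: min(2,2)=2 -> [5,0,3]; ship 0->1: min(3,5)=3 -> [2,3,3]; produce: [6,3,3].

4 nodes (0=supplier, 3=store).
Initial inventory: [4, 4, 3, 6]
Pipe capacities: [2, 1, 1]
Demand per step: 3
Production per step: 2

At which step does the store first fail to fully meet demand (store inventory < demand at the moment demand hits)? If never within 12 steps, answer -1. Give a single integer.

Step 1: demand=3,sold=3 ship[2->3]=1 ship[1->2]=1 ship[0->1]=2 prod=2 -> [4 5 3 4]
Step 2: demand=3,sold=3 ship[2->3]=1 ship[1->2]=1 ship[0->1]=2 prod=2 -> [4 6 3 2]
Step 3: demand=3,sold=2 ship[2->3]=1 ship[1->2]=1 ship[0->1]=2 prod=2 -> [4 7 3 1]
Step 4: demand=3,sold=1 ship[2->3]=1 ship[1->2]=1 ship[0->1]=2 prod=2 -> [4 8 3 1]
Step 5: demand=3,sold=1 ship[2->3]=1 ship[1->2]=1 ship[0->1]=2 prod=2 -> [4 9 3 1]
Step 6: demand=3,sold=1 ship[2->3]=1 ship[1->2]=1 ship[0->1]=2 prod=2 -> [4 10 3 1]
Step 7: demand=3,sold=1 ship[2->3]=1 ship[1->2]=1 ship[0->1]=2 prod=2 -> [4 11 3 1]
Step 8: demand=3,sold=1 ship[2->3]=1 ship[1->2]=1 ship[0->1]=2 prod=2 -> [4 12 3 1]
Step 9: demand=3,sold=1 ship[2->3]=1 ship[1->2]=1 ship[0->1]=2 prod=2 -> [4 13 3 1]
Step 10: demand=3,sold=1 ship[2->3]=1 ship[1->2]=1 ship[0->1]=2 prod=2 -> [4 14 3 1]
Step 11: demand=3,sold=1 ship[2->3]=1 ship[1->2]=1 ship[0->1]=2 prod=2 -> [4 15 3 1]
Step 12: demand=3,sold=1 ship[2->3]=1 ship[1->2]=1 ship[0->1]=2 prod=2 -> [4 16 3 1]
First stockout at step 3

3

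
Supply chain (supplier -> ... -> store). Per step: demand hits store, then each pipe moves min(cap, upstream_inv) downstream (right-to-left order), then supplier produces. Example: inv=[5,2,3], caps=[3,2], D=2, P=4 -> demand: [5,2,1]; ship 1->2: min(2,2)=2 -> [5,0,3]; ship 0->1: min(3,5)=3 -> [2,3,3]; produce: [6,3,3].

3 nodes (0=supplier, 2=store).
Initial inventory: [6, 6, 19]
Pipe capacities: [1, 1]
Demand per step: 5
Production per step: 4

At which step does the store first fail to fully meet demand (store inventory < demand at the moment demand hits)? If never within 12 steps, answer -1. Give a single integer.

Step 1: demand=5,sold=5 ship[1->2]=1 ship[0->1]=1 prod=4 -> [9 6 15]
Step 2: demand=5,sold=5 ship[1->2]=1 ship[0->1]=1 prod=4 -> [12 6 11]
Step 3: demand=5,sold=5 ship[1->2]=1 ship[0->1]=1 prod=4 -> [15 6 7]
Step 4: demand=5,sold=5 ship[1->2]=1 ship[0->1]=1 prod=4 -> [18 6 3]
Step 5: demand=5,sold=3 ship[1->2]=1 ship[0->1]=1 prod=4 -> [21 6 1]
Step 6: demand=5,sold=1 ship[1->2]=1 ship[0->1]=1 prod=4 -> [24 6 1]
Step 7: demand=5,sold=1 ship[1->2]=1 ship[0->1]=1 prod=4 -> [27 6 1]
Step 8: demand=5,sold=1 ship[1->2]=1 ship[0->1]=1 prod=4 -> [30 6 1]
Step 9: demand=5,sold=1 ship[1->2]=1 ship[0->1]=1 prod=4 -> [33 6 1]
Step 10: demand=5,sold=1 ship[1->2]=1 ship[0->1]=1 prod=4 -> [36 6 1]
Step 11: demand=5,sold=1 ship[1->2]=1 ship[0->1]=1 prod=4 -> [39 6 1]
Step 12: demand=5,sold=1 ship[1->2]=1 ship[0->1]=1 prod=4 -> [42 6 1]
First stockout at step 5

5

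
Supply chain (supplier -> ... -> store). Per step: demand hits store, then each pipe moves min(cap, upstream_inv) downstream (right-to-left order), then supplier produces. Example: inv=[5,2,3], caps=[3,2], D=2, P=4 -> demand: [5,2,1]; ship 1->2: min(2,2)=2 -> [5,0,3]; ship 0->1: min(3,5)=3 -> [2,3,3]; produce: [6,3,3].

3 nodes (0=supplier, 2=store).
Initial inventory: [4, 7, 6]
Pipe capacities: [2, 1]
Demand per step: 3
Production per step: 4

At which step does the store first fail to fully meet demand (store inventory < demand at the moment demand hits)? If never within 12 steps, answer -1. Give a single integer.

Step 1: demand=3,sold=3 ship[1->2]=1 ship[0->1]=2 prod=4 -> [6 8 4]
Step 2: demand=3,sold=3 ship[1->2]=1 ship[0->1]=2 prod=4 -> [8 9 2]
Step 3: demand=3,sold=2 ship[1->2]=1 ship[0->1]=2 prod=4 -> [10 10 1]
Step 4: demand=3,sold=1 ship[1->2]=1 ship[0->1]=2 prod=4 -> [12 11 1]
Step 5: demand=3,sold=1 ship[1->2]=1 ship[0->1]=2 prod=4 -> [14 12 1]
Step 6: demand=3,sold=1 ship[1->2]=1 ship[0->1]=2 prod=4 -> [16 13 1]
Step 7: demand=3,sold=1 ship[1->2]=1 ship[0->1]=2 prod=4 -> [18 14 1]
Step 8: demand=3,sold=1 ship[1->2]=1 ship[0->1]=2 prod=4 -> [20 15 1]
Step 9: demand=3,sold=1 ship[1->2]=1 ship[0->1]=2 prod=4 -> [22 16 1]
Step 10: demand=3,sold=1 ship[1->2]=1 ship[0->1]=2 prod=4 -> [24 17 1]
Step 11: demand=3,sold=1 ship[1->2]=1 ship[0->1]=2 prod=4 -> [26 18 1]
Step 12: demand=3,sold=1 ship[1->2]=1 ship[0->1]=2 prod=4 -> [28 19 1]
First stockout at step 3

3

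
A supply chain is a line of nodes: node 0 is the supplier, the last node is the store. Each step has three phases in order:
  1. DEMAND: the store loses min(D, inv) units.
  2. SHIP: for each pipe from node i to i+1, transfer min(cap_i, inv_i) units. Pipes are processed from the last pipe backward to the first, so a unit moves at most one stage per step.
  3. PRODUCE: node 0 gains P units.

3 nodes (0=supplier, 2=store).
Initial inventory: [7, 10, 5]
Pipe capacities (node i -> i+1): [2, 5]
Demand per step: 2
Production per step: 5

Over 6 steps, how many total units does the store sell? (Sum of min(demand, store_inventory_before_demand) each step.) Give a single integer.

Step 1: sold=2 (running total=2) -> [10 7 8]
Step 2: sold=2 (running total=4) -> [13 4 11]
Step 3: sold=2 (running total=6) -> [16 2 13]
Step 4: sold=2 (running total=8) -> [19 2 13]
Step 5: sold=2 (running total=10) -> [22 2 13]
Step 6: sold=2 (running total=12) -> [25 2 13]

Answer: 12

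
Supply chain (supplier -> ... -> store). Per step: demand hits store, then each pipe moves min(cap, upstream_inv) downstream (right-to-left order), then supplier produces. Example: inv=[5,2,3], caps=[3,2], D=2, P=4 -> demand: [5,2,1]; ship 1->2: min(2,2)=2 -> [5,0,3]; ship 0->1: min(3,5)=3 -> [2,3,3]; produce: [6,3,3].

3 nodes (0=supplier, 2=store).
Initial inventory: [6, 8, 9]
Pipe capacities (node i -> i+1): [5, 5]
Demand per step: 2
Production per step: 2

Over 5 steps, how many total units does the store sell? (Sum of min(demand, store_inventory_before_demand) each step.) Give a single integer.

Step 1: sold=2 (running total=2) -> [3 8 12]
Step 2: sold=2 (running total=4) -> [2 6 15]
Step 3: sold=2 (running total=6) -> [2 3 18]
Step 4: sold=2 (running total=8) -> [2 2 19]
Step 5: sold=2 (running total=10) -> [2 2 19]

Answer: 10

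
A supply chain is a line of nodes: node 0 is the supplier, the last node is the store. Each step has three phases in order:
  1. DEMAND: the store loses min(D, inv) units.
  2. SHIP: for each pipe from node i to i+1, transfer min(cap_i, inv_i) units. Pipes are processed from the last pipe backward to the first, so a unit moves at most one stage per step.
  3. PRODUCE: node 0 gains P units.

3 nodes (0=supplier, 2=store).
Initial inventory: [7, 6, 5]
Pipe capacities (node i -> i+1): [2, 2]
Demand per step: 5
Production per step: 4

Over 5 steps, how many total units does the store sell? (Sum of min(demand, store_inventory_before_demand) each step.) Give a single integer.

Step 1: sold=5 (running total=5) -> [9 6 2]
Step 2: sold=2 (running total=7) -> [11 6 2]
Step 3: sold=2 (running total=9) -> [13 6 2]
Step 4: sold=2 (running total=11) -> [15 6 2]
Step 5: sold=2 (running total=13) -> [17 6 2]

Answer: 13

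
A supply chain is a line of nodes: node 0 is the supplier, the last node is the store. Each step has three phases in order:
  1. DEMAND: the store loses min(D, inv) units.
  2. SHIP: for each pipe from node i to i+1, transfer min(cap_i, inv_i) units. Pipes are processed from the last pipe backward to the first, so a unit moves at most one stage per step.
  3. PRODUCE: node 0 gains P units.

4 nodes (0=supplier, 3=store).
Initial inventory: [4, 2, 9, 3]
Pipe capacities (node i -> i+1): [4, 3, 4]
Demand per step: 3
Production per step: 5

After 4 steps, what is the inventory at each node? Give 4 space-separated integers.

Step 1: demand=3,sold=3 ship[2->3]=4 ship[1->2]=2 ship[0->1]=4 prod=5 -> inv=[5 4 7 4]
Step 2: demand=3,sold=3 ship[2->3]=4 ship[1->2]=3 ship[0->1]=4 prod=5 -> inv=[6 5 6 5]
Step 3: demand=3,sold=3 ship[2->3]=4 ship[1->2]=3 ship[0->1]=4 prod=5 -> inv=[7 6 5 6]
Step 4: demand=3,sold=3 ship[2->3]=4 ship[1->2]=3 ship[0->1]=4 prod=5 -> inv=[8 7 4 7]

8 7 4 7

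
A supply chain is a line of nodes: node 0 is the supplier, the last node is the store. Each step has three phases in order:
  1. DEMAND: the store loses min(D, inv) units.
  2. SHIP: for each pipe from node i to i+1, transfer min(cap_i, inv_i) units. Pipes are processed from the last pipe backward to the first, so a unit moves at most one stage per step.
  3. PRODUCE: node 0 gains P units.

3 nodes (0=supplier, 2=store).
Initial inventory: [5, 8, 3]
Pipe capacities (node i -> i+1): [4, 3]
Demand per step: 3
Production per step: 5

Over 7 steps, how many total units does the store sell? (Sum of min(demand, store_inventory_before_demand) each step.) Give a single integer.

Answer: 21

Derivation:
Step 1: sold=3 (running total=3) -> [6 9 3]
Step 2: sold=3 (running total=6) -> [7 10 3]
Step 3: sold=3 (running total=9) -> [8 11 3]
Step 4: sold=3 (running total=12) -> [9 12 3]
Step 5: sold=3 (running total=15) -> [10 13 3]
Step 6: sold=3 (running total=18) -> [11 14 3]
Step 7: sold=3 (running total=21) -> [12 15 3]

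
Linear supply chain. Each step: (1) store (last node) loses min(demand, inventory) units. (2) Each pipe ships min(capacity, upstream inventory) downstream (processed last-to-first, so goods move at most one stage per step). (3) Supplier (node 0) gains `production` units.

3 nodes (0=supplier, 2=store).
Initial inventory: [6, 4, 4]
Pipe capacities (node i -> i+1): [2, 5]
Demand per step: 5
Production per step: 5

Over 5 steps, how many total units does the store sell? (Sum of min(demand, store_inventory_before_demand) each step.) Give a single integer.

Answer: 14

Derivation:
Step 1: sold=4 (running total=4) -> [9 2 4]
Step 2: sold=4 (running total=8) -> [12 2 2]
Step 3: sold=2 (running total=10) -> [15 2 2]
Step 4: sold=2 (running total=12) -> [18 2 2]
Step 5: sold=2 (running total=14) -> [21 2 2]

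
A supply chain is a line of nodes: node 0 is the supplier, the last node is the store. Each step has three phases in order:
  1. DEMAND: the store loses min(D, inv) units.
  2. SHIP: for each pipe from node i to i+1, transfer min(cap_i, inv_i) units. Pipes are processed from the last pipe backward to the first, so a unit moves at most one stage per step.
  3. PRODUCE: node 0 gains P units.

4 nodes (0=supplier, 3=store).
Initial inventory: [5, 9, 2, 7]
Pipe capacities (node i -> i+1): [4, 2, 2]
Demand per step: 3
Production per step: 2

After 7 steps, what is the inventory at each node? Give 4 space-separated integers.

Step 1: demand=3,sold=3 ship[2->3]=2 ship[1->2]=2 ship[0->1]=4 prod=2 -> inv=[3 11 2 6]
Step 2: demand=3,sold=3 ship[2->3]=2 ship[1->2]=2 ship[0->1]=3 prod=2 -> inv=[2 12 2 5]
Step 3: demand=3,sold=3 ship[2->3]=2 ship[1->2]=2 ship[0->1]=2 prod=2 -> inv=[2 12 2 4]
Step 4: demand=3,sold=3 ship[2->3]=2 ship[1->2]=2 ship[0->1]=2 prod=2 -> inv=[2 12 2 3]
Step 5: demand=3,sold=3 ship[2->3]=2 ship[1->2]=2 ship[0->1]=2 prod=2 -> inv=[2 12 2 2]
Step 6: demand=3,sold=2 ship[2->3]=2 ship[1->2]=2 ship[0->1]=2 prod=2 -> inv=[2 12 2 2]
Step 7: demand=3,sold=2 ship[2->3]=2 ship[1->2]=2 ship[0->1]=2 prod=2 -> inv=[2 12 2 2]

2 12 2 2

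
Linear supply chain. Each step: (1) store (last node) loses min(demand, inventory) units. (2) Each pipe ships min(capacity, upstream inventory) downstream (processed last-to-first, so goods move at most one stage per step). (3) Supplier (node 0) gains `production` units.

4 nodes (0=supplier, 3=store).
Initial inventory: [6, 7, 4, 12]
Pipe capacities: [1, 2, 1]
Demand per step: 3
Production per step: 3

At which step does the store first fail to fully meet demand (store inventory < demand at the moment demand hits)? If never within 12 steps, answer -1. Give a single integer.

Step 1: demand=3,sold=3 ship[2->3]=1 ship[1->2]=2 ship[0->1]=1 prod=3 -> [8 6 5 10]
Step 2: demand=3,sold=3 ship[2->3]=1 ship[1->2]=2 ship[0->1]=1 prod=3 -> [10 5 6 8]
Step 3: demand=3,sold=3 ship[2->3]=1 ship[1->2]=2 ship[0->1]=1 prod=3 -> [12 4 7 6]
Step 4: demand=3,sold=3 ship[2->3]=1 ship[1->2]=2 ship[0->1]=1 prod=3 -> [14 3 8 4]
Step 5: demand=3,sold=3 ship[2->3]=1 ship[1->2]=2 ship[0->1]=1 prod=3 -> [16 2 9 2]
Step 6: demand=3,sold=2 ship[2->3]=1 ship[1->2]=2 ship[0->1]=1 prod=3 -> [18 1 10 1]
Step 7: demand=3,sold=1 ship[2->3]=1 ship[1->2]=1 ship[0->1]=1 prod=3 -> [20 1 10 1]
Step 8: demand=3,sold=1 ship[2->3]=1 ship[1->2]=1 ship[0->1]=1 prod=3 -> [22 1 10 1]
Step 9: demand=3,sold=1 ship[2->3]=1 ship[1->2]=1 ship[0->1]=1 prod=3 -> [24 1 10 1]
Step 10: demand=3,sold=1 ship[2->3]=1 ship[1->2]=1 ship[0->1]=1 prod=3 -> [26 1 10 1]
Step 11: demand=3,sold=1 ship[2->3]=1 ship[1->2]=1 ship[0->1]=1 prod=3 -> [28 1 10 1]
Step 12: demand=3,sold=1 ship[2->3]=1 ship[1->2]=1 ship[0->1]=1 prod=3 -> [30 1 10 1]
First stockout at step 6

6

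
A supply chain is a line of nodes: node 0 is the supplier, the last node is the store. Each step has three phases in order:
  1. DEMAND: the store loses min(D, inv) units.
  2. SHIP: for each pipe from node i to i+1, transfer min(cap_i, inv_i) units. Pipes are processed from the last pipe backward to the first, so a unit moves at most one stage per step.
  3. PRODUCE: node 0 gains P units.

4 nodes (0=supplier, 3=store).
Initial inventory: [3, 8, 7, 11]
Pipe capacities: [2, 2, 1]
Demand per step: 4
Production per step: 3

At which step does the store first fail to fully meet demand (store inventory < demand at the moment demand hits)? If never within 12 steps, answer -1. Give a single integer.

Step 1: demand=4,sold=4 ship[2->3]=1 ship[1->2]=2 ship[0->1]=2 prod=3 -> [4 8 8 8]
Step 2: demand=4,sold=4 ship[2->3]=1 ship[1->2]=2 ship[0->1]=2 prod=3 -> [5 8 9 5]
Step 3: demand=4,sold=4 ship[2->3]=1 ship[1->2]=2 ship[0->1]=2 prod=3 -> [6 8 10 2]
Step 4: demand=4,sold=2 ship[2->3]=1 ship[1->2]=2 ship[0->1]=2 prod=3 -> [7 8 11 1]
Step 5: demand=4,sold=1 ship[2->3]=1 ship[1->2]=2 ship[0->1]=2 prod=3 -> [8 8 12 1]
Step 6: demand=4,sold=1 ship[2->3]=1 ship[1->2]=2 ship[0->1]=2 prod=3 -> [9 8 13 1]
Step 7: demand=4,sold=1 ship[2->3]=1 ship[1->2]=2 ship[0->1]=2 prod=3 -> [10 8 14 1]
Step 8: demand=4,sold=1 ship[2->3]=1 ship[1->2]=2 ship[0->1]=2 prod=3 -> [11 8 15 1]
Step 9: demand=4,sold=1 ship[2->3]=1 ship[1->2]=2 ship[0->1]=2 prod=3 -> [12 8 16 1]
Step 10: demand=4,sold=1 ship[2->3]=1 ship[1->2]=2 ship[0->1]=2 prod=3 -> [13 8 17 1]
Step 11: demand=4,sold=1 ship[2->3]=1 ship[1->2]=2 ship[0->1]=2 prod=3 -> [14 8 18 1]
Step 12: demand=4,sold=1 ship[2->3]=1 ship[1->2]=2 ship[0->1]=2 prod=3 -> [15 8 19 1]
First stockout at step 4

4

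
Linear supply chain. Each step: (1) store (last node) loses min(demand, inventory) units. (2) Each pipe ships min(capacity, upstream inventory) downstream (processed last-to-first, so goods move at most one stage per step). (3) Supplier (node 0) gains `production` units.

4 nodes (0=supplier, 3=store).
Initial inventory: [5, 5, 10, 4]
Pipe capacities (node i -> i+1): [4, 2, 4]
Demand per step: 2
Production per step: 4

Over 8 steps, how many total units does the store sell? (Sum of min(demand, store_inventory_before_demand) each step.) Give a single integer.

Answer: 16

Derivation:
Step 1: sold=2 (running total=2) -> [5 7 8 6]
Step 2: sold=2 (running total=4) -> [5 9 6 8]
Step 3: sold=2 (running total=6) -> [5 11 4 10]
Step 4: sold=2 (running total=8) -> [5 13 2 12]
Step 5: sold=2 (running total=10) -> [5 15 2 12]
Step 6: sold=2 (running total=12) -> [5 17 2 12]
Step 7: sold=2 (running total=14) -> [5 19 2 12]
Step 8: sold=2 (running total=16) -> [5 21 2 12]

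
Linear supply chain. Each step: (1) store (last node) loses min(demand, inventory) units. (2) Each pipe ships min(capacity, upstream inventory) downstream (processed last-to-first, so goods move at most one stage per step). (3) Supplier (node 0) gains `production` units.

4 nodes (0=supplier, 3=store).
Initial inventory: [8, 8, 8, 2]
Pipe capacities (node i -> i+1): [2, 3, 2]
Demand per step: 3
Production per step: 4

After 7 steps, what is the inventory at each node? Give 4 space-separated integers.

Step 1: demand=3,sold=2 ship[2->3]=2 ship[1->2]=3 ship[0->1]=2 prod=4 -> inv=[10 7 9 2]
Step 2: demand=3,sold=2 ship[2->3]=2 ship[1->2]=3 ship[0->1]=2 prod=4 -> inv=[12 6 10 2]
Step 3: demand=3,sold=2 ship[2->3]=2 ship[1->2]=3 ship[0->1]=2 prod=4 -> inv=[14 5 11 2]
Step 4: demand=3,sold=2 ship[2->3]=2 ship[1->2]=3 ship[0->1]=2 prod=4 -> inv=[16 4 12 2]
Step 5: demand=3,sold=2 ship[2->3]=2 ship[1->2]=3 ship[0->1]=2 prod=4 -> inv=[18 3 13 2]
Step 6: demand=3,sold=2 ship[2->3]=2 ship[1->2]=3 ship[0->1]=2 prod=4 -> inv=[20 2 14 2]
Step 7: demand=3,sold=2 ship[2->3]=2 ship[1->2]=2 ship[0->1]=2 prod=4 -> inv=[22 2 14 2]

22 2 14 2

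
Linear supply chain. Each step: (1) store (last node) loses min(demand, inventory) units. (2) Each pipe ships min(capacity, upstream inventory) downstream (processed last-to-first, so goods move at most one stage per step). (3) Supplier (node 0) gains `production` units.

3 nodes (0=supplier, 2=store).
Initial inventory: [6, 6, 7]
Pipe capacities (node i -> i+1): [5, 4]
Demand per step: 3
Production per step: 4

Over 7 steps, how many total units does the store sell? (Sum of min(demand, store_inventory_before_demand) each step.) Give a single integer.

Step 1: sold=3 (running total=3) -> [5 7 8]
Step 2: sold=3 (running total=6) -> [4 8 9]
Step 3: sold=3 (running total=9) -> [4 8 10]
Step 4: sold=3 (running total=12) -> [4 8 11]
Step 5: sold=3 (running total=15) -> [4 8 12]
Step 6: sold=3 (running total=18) -> [4 8 13]
Step 7: sold=3 (running total=21) -> [4 8 14]

Answer: 21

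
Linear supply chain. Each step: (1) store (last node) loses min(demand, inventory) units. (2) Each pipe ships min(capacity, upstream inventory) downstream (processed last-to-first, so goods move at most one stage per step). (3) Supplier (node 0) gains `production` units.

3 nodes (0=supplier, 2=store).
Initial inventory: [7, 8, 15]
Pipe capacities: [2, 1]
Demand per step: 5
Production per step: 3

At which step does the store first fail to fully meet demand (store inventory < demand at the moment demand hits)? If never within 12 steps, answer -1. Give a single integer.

Step 1: demand=5,sold=5 ship[1->2]=1 ship[0->1]=2 prod=3 -> [8 9 11]
Step 2: demand=5,sold=5 ship[1->2]=1 ship[0->1]=2 prod=3 -> [9 10 7]
Step 3: demand=5,sold=5 ship[1->2]=1 ship[0->1]=2 prod=3 -> [10 11 3]
Step 4: demand=5,sold=3 ship[1->2]=1 ship[0->1]=2 prod=3 -> [11 12 1]
Step 5: demand=5,sold=1 ship[1->2]=1 ship[0->1]=2 prod=3 -> [12 13 1]
Step 6: demand=5,sold=1 ship[1->2]=1 ship[0->1]=2 prod=3 -> [13 14 1]
Step 7: demand=5,sold=1 ship[1->2]=1 ship[0->1]=2 prod=3 -> [14 15 1]
Step 8: demand=5,sold=1 ship[1->2]=1 ship[0->1]=2 prod=3 -> [15 16 1]
Step 9: demand=5,sold=1 ship[1->2]=1 ship[0->1]=2 prod=3 -> [16 17 1]
Step 10: demand=5,sold=1 ship[1->2]=1 ship[0->1]=2 prod=3 -> [17 18 1]
Step 11: demand=5,sold=1 ship[1->2]=1 ship[0->1]=2 prod=3 -> [18 19 1]
Step 12: demand=5,sold=1 ship[1->2]=1 ship[0->1]=2 prod=3 -> [19 20 1]
First stockout at step 4

4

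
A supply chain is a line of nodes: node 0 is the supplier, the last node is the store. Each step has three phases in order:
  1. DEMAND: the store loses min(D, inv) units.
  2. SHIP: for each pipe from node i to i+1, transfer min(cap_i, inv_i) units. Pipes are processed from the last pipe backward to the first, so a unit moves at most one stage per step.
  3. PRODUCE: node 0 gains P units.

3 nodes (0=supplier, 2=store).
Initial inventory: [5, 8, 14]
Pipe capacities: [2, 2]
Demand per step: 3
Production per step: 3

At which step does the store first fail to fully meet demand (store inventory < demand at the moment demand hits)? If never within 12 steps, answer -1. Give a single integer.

Step 1: demand=3,sold=3 ship[1->2]=2 ship[0->1]=2 prod=3 -> [6 8 13]
Step 2: demand=3,sold=3 ship[1->2]=2 ship[0->1]=2 prod=3 -> [7 8 12]
Step 3: demand=3,sold=3 ship[1->2]=2 ship[0->1]=2 prod=3 -> [8 8 11]
Step 4: demand=3,sold=3 ship[1->2]=2 ship[0->1]=2 prod=3 -> [9 8 10]
Step 5: demand=3,sold=3 ship[1->2]=2 ship[0->1]=2 prod=3 -> [10 8 9]
Step 6: demand=3,sold=3 ship[1->2]=2 ship[0->1]=2 prod=3 -> [11 8 8]
Step 7: demand=3,sold=3 ship[1->2]=2 ship[0->1]=2 prod=3 -> [12 8 7]
Step 8: demand=3,sold=3 ship[1->2]=2 ship[0->1]=2 prod=3 -> [13 8 6]
Step 9: demand=3,sold=3 ship[1->2]=2 ship[0->1]=2 prod=3 -> [14 8 5]
Step 10: demand=3,sold=3 ship[1->2]=2 ship[0->1]=2 prod=3 -> [15 8 4]
Step 11: demand=3,sold=3 ship[1->2]=2 ship[0->1]=2 prod=3 -> [16 8 3]
Step 12: demand=3,sold=3 ship[1->2]=2 ship[0->1]=2 prod=3 -> [17 8 2]
No stockout in 12 steps

-1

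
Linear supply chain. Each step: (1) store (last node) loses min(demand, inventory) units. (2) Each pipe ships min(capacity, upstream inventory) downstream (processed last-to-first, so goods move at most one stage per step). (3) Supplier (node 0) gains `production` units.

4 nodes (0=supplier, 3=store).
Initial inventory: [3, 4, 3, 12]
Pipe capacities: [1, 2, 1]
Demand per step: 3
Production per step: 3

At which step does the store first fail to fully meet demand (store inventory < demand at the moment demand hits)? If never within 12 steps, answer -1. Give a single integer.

Step 1: demand=3,sold=3 ship[2->3]=1 ship[1->2]=2 ship[0->1]=1 prod=3 -> [5 3 4 10]
Step 2: demand=3,sold=3 ship[2->3]=1 ship[1->2]=2 ship[0->1]=1 prod=3 -> [7 2 5 8]
Step 3: demand=3,sold=3 ship[2->3]=1 ship[1->2]=2 ship[0->1]=1 prod=3 -> [9 1 6 6]
Step 4: demand=3,sold=3 ship[2->3]=1 ship[1->2]=1 ship[0->1]=1 prod=3 -> [11 1 6 4]
Step 5: demand=3,sold=3 ship[2->3]=1 ship[1->2]=1 ship[0->1]=1 prod=3 -> [13 1 6 2]
Step 6: demand=3,sold=2 ship[2->3]=1 ship[1->2]=1 ship[0->1]=1 prod=3 -> [15 1 6 1]
Step 7: demand=3,sold=1 ship[2->3]=1 ship[1->2]=1 ship[0->1]=1 prod=3 -> [17 1 6 1]
Step 8: demand=3,sold=1 ship[2->3]=1 ship[1->2]=1 ship[0->1]=1 prod=3 -> [19 1 6 1]
Step 9: demand=3,sold=1 ship[2->3]=1 ship[1->2]=1 ship[0->1]=1 prod=3 -> [21 1 6 1]
Step 10: demand=3,sold=1 ship[2->3]=1 ship[1->2]=1 ship[0->1]=1 prod=3 -> [23 1 6 1]
Step 11: demand=3,sold=1 ship[2->3]=1 ship[1->2]=1 ship[0->1]=1 prod=3 -> [25 1 6 1]
Step 12: demand=3,sold=1 ship[2->3]=1 ship[1->2]=1 ship[0->1]=1 prod=3 -> [27 1 6 1]
First stockout at step 6

6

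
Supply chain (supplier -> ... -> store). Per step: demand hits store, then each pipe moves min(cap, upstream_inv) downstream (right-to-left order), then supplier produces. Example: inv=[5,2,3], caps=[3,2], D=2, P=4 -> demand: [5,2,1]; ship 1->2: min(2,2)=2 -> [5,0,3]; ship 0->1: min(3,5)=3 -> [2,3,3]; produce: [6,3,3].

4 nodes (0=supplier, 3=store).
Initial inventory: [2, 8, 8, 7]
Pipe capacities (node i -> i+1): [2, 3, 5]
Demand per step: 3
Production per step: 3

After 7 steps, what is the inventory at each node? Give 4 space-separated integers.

Step 1: demand=3,sold=3 ship[2->3]=5 ship[1->2]=3 ship[0->1]=2 prod=3 -> inv=[3 7 6 9]
Step 2: demand=3,sold=3 ship[2->3]=5 ship[1->2]=3 ship[0->1]=2 prod=3 -> inv=[4 6 4 11]
Step 3: demand=3,sold=3 ship[2->3]=4 ship[1->2]=3 ship[0->1]=2 prod=3 -> inv=[5 5 3 12]
Step 4: demand=3,sold=3 ship[2->3]=3 ship[1->2]=3 ship[0->1]=2 prod=3 -> inv=[6 4 3 12]
Step 5: demand=3,sold=3 ship[2->3]=3 ship[1->2]=3 ship[0->1]=2 prod=3 -> inv=[7 3 3 12]
Step 6: demand=3,sold=3 ship[2->3]=3 ship[1->2]=3 ship[0->1]=2 prod=3 -> inv=[8 2 3 12]
Step 7: demand=3,sold=3 ship[2->3]=3 ship[1->2]=2 ship[0->1]=2 prod=3 -> inv=[9 2 2 12]

9 2 2 12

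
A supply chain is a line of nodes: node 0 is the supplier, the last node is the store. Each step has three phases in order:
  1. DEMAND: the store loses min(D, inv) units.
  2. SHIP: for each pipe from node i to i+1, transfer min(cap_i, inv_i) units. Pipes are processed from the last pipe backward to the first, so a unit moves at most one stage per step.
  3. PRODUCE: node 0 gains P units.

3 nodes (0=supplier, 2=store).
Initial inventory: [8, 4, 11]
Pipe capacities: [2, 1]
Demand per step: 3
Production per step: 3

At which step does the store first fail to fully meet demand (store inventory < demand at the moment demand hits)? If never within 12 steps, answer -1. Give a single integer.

Step 1: demand=3,sold=3 ship[1->2]=1 ship[0->1]=2 prod=3 -> [9 5 9]
Step 2: demand=3,sold=3 ship[1->2]=1 ship[0->1]=2 prod=3 -> [10 6 7]
Step 3: demand=3,sold=3 ship[1->2]=1 ship[0->1]=2 prod=3 -> [11 7 5]
Step 4: demand=3,sold=3 ship[1->2]=1 ship[0->1]=2 prod=3 -> [12 8 3]
Step 5: demand=3,sold=3 ship[1->2]=1 ship[0->1]=2 prod=3 -> [13 9 1]
Step 6: demand=3,sold=1 ship[1->2]=1 ship[0->1]=2 prod=3 -> [14 10 1]
Step 7: demand=3,sold=1 ship[1->2]=1 ship[0->1]=2 prod=3 -> [15 11 1]
Step 8: demand=3,sold=1 ship[1->2]=1 ship[0->1]=2 prod=3 -> [16 12 1]
Step 9: demand=3,sold=1 ship[1->2]=1 ship[0->1]=2 prod=3 -> [17 13 1]
Step 10: demand=3,sold=1 ship[1->2]=1 ship[0->1]=2 prod=3 -> [18 14 1]
Step 11: demand=3,sold=1 ship[1->2]=1 ship[0->1]=2 prod=3 -> [19 15 1]
Step 12: demand=3,sold=1 ship[1->2]=1 ship[0->1]=2 prod=3 -> [20 16 1]
First stockout at step 6

6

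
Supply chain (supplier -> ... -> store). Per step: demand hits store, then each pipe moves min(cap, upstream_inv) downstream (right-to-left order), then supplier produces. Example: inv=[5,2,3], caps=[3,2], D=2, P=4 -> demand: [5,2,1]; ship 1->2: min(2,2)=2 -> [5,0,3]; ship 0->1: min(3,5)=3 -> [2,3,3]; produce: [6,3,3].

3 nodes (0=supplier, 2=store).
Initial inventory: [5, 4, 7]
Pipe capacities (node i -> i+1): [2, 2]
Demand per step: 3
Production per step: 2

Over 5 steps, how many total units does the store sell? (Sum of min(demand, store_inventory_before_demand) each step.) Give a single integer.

Answer: 15

Derivation:
Step 1: sold=3 (running total=3) -> [5 4 6]
Step 2: sold=3 (running total=6) -> [5 4 5]
Step 3: sold=3 (running total=9) -> [5 4 4]
Step 4: sold=3 (running total=12) -> [5 4 3]
Step 5: sold=3 (running total=15) -> [5 4 2]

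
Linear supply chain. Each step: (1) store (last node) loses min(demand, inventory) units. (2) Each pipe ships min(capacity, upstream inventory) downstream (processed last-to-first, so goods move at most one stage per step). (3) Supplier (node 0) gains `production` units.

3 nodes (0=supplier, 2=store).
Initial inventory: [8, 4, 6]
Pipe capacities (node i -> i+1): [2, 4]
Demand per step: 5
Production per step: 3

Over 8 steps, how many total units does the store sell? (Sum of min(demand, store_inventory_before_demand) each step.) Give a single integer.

Answer: 22

Derivation:
Step 1: sold=5 (running total=5) -> [9 2 5]
Step 2: sold=5 (running total=10) -> [10 2 2]
Step 3: sold=2 (running total=12) -> [11 2 2]
Step 4: sold=2 (running total=14) -> [12 2 2]
Step 5: sold=2 (running total=16) -> [13 2 2]
Step 6: sold=2 (running total=18) -> [14 2 2]
Step 7: sold=2 (running total=20) -> [15 2 2]
Step 8: sold=2 (running total=22) -> [16 2 2]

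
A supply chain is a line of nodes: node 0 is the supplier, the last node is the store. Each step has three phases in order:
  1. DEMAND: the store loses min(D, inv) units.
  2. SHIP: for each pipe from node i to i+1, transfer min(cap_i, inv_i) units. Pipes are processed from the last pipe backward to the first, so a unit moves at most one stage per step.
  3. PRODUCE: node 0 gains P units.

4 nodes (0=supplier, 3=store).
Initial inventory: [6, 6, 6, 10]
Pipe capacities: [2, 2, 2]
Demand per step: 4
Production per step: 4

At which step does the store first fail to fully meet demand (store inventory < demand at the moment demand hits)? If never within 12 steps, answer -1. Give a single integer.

Step 1: demand=4,sold=4 ship[2->3]=2 ship[1->2]=2 ship[0->1]=2 prod=4 -> [8 6 6 8]
Step 2: demand=4,sold=4 ship[2->3]=2 ship[1->2]=2 ship[0->1]=2 prod=4 -> [10 6 6 6]
Step 3: demand=4,sold=4 ship[2->3]=2 ship[1->2]=2 ship[0->1]=2 prod=4 -> [12 6 6 4]
Step 4: demand=4,sold=4 ship[2->3]=2 ship[1->2]=2 ship[0->1]=2 prod=4 -> [14 6 6 2]
Step 5: demand=4,sold=2 ship[2->3]=2 ship[1->2]=2 ship[0->1]=2 prod=4 -> [16 6 6 2]
Step 6: demand=4,sold=2 ship[2->3]=2 ship[1->2]=2 ship[0->1]=2 prod=4 -> [18 6 6 2]
Step 7: demand=4,sold=2 ship[2->3]=2 ship[1->2]=2 ship[0->1]=2 prod=4 -> [20 6 6 2]
Step 8: demand=4,sold=2 ship[2->3]=2 ship[1->2]=2 ship[0->1]=2 prod=4 -> [22 6 6 2]
Step 9: demand=4,sold=2 ship[2->3]=2 ship[1->2]=2 ship[0->1]=2 prod=4 -> [24 6 6 2]
Step 10: demand=4,sold=2 ship[2->3]=2 ship[1->2]=2 ship[0->1]=2 prod=4 -> [26 6 6 2]
Step 11: demand=4,sold=2 ship[2->3]=2 ship[1->2]=2 ship[0->1]=2 prod=4 -> [28 6 6 2]
Step 12: demand=4,sold=2 ship[2->3]=2 ship[1->2]=2 ship[0->1]=2 prod=4 -> [30 6 6 2]
First stockout at step 5

5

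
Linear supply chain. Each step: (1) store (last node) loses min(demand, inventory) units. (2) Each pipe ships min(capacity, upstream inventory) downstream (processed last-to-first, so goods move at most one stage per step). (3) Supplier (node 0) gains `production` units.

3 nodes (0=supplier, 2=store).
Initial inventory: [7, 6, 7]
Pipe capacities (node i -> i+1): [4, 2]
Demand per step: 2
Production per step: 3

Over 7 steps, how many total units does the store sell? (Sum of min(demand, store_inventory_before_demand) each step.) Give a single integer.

Answer: 14

Derivation:
Step 1: sold=2 (running total=2) -> [6 8 7]
Step 2: sold=2 (running total=4) -> [5 10 7]
Step 3: sold=2 (running total=6) -> [4 12 7]
Step 4: sold=2 (running total=8) -> [3 14 7]
Step 5: sold=2 (running total=10) -> [3 15 7]
Step 6: sold=2 (running total=12) -> [3 16 7]
Step 7: sold=2 (running total=14) -> [3 17 7]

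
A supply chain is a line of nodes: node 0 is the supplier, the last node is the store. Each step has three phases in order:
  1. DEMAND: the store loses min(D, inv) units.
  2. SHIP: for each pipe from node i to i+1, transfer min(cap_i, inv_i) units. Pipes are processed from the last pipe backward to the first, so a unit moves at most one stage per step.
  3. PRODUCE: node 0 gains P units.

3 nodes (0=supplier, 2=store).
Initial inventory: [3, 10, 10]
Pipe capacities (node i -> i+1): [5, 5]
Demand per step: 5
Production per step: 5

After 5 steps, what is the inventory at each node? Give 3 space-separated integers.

Step 1: demand=5,sold=5 ship[1->2]=5 ship[0->1]=3 prod=5 -> inv=[5 8 10]
Step 2: demand=5,sold=5 ship[1->2]=5 ship[0->1]=5 prod=5 -> inv=[5 8 10]
Step 3: demand=5,sold=5 ship[1->2]=5 ship[0->1]=5 prod=5 -> inv=[5 8 10]
Step 4: demand=5,sold=5 ship[1->2]=5 ship[0->1]=5 prod=5 -> inv=[5 8 10]
Step 5: demand=5,sold=5 ship[1->2]=5 ship[0->1]=5 prod=5 -> inv=[5 8 10]

5 8 10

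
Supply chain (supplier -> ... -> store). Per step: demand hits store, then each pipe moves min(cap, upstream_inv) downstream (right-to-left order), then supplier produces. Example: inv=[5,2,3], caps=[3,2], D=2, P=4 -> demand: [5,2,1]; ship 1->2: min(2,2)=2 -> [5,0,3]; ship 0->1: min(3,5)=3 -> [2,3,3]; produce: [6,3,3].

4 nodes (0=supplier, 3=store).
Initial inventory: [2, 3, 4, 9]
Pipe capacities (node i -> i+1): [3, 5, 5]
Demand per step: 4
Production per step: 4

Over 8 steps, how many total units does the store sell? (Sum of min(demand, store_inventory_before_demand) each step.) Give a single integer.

Step 1: sold=4 (running total=4) -> [4 2 3 9]
Step 2: sold=4 (running total=8) -> [5 3 2 8]
Step 3: sold=4 (running total=12) -> [6 3 3 6]
Step 4: sold=4 (running total=16) -> [7 3 3 5]
Step 5: sold=4 (running total=20) -> [8 3 3 4]
Step 6: sold=4 (running total=24) -> [9 3 3 3]
Step 7: sold=3 (running total=27) -> [10 3 3 3]
Step 8: sold=3 (running total=30) -> [11 3 3 3]

Answer: 30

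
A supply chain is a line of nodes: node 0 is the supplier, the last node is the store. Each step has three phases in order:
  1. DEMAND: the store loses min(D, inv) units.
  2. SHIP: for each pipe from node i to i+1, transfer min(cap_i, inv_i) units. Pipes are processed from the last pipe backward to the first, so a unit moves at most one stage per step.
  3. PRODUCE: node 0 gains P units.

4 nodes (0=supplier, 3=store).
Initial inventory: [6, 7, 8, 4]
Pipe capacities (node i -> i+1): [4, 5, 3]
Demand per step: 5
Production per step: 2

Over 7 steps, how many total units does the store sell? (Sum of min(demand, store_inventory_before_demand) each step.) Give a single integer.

Answer: 22

Derivation:
Step 1: sold=4 (running total=4) -> [4 6 10 3]
Step 2: sold=3 (running total=7) -> [2 5 12 3]
Step 3: sold=3 (running total=10) -> [2 2 14 3]
Step 4: sold=3 (running total=13) -> [2 2 13 3]
Step 5: sold=3 (running total=16) -> [2 2 12 3]
Step 6: sold=3 (running total=19) -> [2 2 11 3]
Step 7: sold=3 (running total=22) -> [2 2 10 3]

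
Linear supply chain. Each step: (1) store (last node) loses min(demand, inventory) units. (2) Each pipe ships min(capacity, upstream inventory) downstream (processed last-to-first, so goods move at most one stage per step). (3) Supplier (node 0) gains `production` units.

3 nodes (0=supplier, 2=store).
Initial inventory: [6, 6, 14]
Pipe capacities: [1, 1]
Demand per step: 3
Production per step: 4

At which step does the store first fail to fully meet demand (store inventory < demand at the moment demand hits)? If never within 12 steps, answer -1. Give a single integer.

Step 1: demand=3,sold=3 ship[1->2]=1 ship[0->1]=1 prod=4 -> [9 6 12]
Step 2: demand=3,sold=3 ship[1->2]=1 ship[0->1]=1 prod=4 -> [12 6 10]
Step 3: demand=3,sold=3 ship[1->2]=1 ship[0->1]=1 prod=4 -> [15 6 8]
Step 4: demand=3,sold=3 ship[1->2]=1 ship[0->1]=1 prod=4 -> [18 6 6]
Step 5: demand=3,sold=3 ship[1->2]=1 ship[0->1]=1 prod=4 -> [21 6 4]
Step 6: demand=3,sold=3 ship[1->2]=1 ship[0->1]=1 prod=4 -> [24 6 2]
Step 7: demand=3,sold=2 ship[1->2]=1 ship[0->1]=1 prod=4 -> [27 6 1]
Step 8: demand=3,sold=1 ship[1->2]=1 ship[0->1]=1 prod=4 -> [30 6 1]
Step 9: demand=3,sold=1 ship[1->2]=1 ship[0->1]=1 prod=4 -> [33 6 1]
Step 10: demand=3,sold=1 ship[1->2]=1 ship[0->1]=1 prod=4 -> [36 6 1]
Step 11: demand=3,sold=1 ship[1->2]=1 ship[0->1]=1 prod=4 -> [39 6 1]
Step 12: demand=3,sold=1 ship[1->2]=1 ship[0->1]=1 prod=4 -> [42 6 1]
First stockout at step 7

7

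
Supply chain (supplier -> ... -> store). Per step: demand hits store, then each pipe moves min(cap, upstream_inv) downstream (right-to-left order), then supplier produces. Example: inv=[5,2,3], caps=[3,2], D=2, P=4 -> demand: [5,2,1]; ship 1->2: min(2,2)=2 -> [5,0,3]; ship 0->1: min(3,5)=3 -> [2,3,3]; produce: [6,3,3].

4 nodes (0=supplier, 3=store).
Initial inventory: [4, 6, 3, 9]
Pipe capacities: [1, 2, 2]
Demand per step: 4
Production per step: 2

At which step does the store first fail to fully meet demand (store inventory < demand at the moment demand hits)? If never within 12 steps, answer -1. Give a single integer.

Step 1: demand=4,sold=4 ship[2->3]=2 ship[1->2]=2 ship[0->1]=1 prod=2 -> [5 5 3 7]
Step 2: demand=4,sold=4 ship[2->3]=2 ship[1->2]=2 ship[0->1]=1 prod=2 -> [6 4 3 5]
Step 3: demand=4,sold=4 ship[2->3]=2 ship[1->2]=2 ship[0->1]=1 prod=2 -> [7 3 3 3]
Step 4: demand=4,sold=3 ship[2->3]=2 ship[1->2]=2 ship[0->1]=1 prod=2 -> [8 2 3 2]
Step 5: demand=4,sold=2 ship[2->3]=2 ship[1->2]=2 ship[0->1]=1 prod=2 -> [9 1 3 2]
Step 6: demand=4,sold=2 ship[2->3]=2 ship[1->2]=1 ship[0->1]=1 prod=2 -> [10 1 2 2]
Step 7: demand=4,sold=2 ship[2->3]=2 ship[1->2]=1 ship[0->1]=1 prod=2 -> [11 1 1 2]
Step 8: demand=4,sold=2 ship[2->3]=1 ship[1->2]=1 ship[0->1]=1 prod=2 -> [12 1 1 1]
Step 9: demand=4,sold=1 ship[2->3]=1 ship[1->2]=1 ship[0->1]=1 prod=2 -> [13 1 1 1]
Step 10: demand=4,sold=1 ship[2->3]=1 ship[1->2]=1 ship[0->1]=1 prod=2 -> [14 1 1 1]
Step 11: demand=4,sold=1 ship[2->3]=1 ship[1->2]=1 ship[0->1]=1 prod=2 -> [15 1 1 1]
Step 12: demand=4,sold=1 ship[2->3]=1 ship[1->2]=1 ship[0->1]=1 prod=2 -> [16 1 1 1]
First stockout at step 4

4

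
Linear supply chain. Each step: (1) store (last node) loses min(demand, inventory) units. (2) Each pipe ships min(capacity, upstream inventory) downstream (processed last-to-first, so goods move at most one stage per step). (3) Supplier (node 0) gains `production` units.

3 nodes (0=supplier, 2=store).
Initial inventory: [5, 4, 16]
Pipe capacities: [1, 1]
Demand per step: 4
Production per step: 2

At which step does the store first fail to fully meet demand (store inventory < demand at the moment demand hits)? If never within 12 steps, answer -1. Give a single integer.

Step 1: demand=4,sold=4 ship[1->2]=1 ship[0->1]=1 prod=2 -> [6 4 13]
Step 2: demand=4,sold=4 ship[1->2]=1 ship[0->1]=1 prod=2 -> [7 4 10]
Step 3: demand=4,sold=4 ship[1->2]=1 ship[0->1]=1 prod=2 -> [8 4 7]
Step 4: demand=4,sold=4 ship[1->2]=1 ship[0->1]=1 prod=2 -> [9 4 4]
Step 5: demand=4,sold=4 ship[1->2]=1 ship[0->1]=1 prod=2 -> [10 4 1]
Step 6: demand=4,sold=1 ship[1->2]=1 ship[0->1]=1 prod=2 -> [11 4 1]
Step 7: demand=4,sold=1 ship[1->2]=1 ship[0->1]=1 prod=2 -> [12 4 1]
Step 8: demand=4,sold=1 ship[1->2]=1 ship[0->1]=1 prod=2 -> [13 4 1]
Step 9: demand=4,sold=1 ship[1->2]=1 ship[0->1]=1 prod=2 -> [14 4 1]
Step 10: demand=4,sold=1 ship[1->2]=1 ship[0->1]=1 prod=2 -> [15 4 1]
Step 11: demand=4,sold=1 ship[1->2]=1 ship[0->1]=1 prod=2 -> [16 4 1]
Step 12: demand=4,sold=1 ship[1->2]=1 ship[0->1]=1 prod=2 -> [17 4 1]
First stockout at step 6

6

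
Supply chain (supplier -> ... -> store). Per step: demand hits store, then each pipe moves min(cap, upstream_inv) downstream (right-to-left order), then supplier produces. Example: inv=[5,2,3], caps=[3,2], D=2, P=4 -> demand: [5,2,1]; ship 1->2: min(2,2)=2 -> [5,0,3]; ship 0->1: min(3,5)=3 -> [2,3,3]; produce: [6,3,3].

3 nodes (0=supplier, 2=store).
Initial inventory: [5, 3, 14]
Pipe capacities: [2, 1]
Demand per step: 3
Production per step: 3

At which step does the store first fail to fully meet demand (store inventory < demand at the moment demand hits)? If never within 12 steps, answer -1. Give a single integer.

Step 1: demand=3,sold=3 ship[1->2]=1 ship[0->1]=2 prod=3 -> [6 4 12]
Step 2: demand=3,sold=3 ship[1->2]=1 ship[0->1]=2 prod=3 -> [7 5 10]
Step 3: demand=3,sold=3 ship[1->2]=1 ship[0->1]=2 prod=3 -> [8 6 8]
Step 4: demand=3,sold=3 ship[1->2]=1 ship[0->1]=2 prod=3 -> [9 7 6]
Step 5: demand=3,sold=3 ship[1->2]=1 ship[0->1]=2 prod=3 -> [10 8 4]
Step 6: demand=3,sold=3 ship[1->2]=1 ship[0->1]=2 prod=3 -> [11 9 2]
Step 7: demand=3,sold=2 ship[1->2]=1 ship[0->1]=2 prod=3 -> [12 10 1]
Step 8: demand=3,sold=1 ship[1->2]=1 ship[0->1]=2 prod=3 -> [13 11 1]
Step 9: demand=3,sold=1 ship[1->2]=1 ship[0->1]=2 prod=3 -> [14 12 1]
Step 10: demand=3,sold=1 ship[1->2]=1 ship[0->1]=2 prod=3 -> [15 13 1]
Step 11: demand=3,sold=1 ship[1->2]=1 ship[0->1]=2 prod=3 -> [16 14 1]
Step 12: demand=3,sold=1 ship[1->2]=1 ship[0->1]=2 prod=3 -> [17 15 1]
First stockout at step 7

7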